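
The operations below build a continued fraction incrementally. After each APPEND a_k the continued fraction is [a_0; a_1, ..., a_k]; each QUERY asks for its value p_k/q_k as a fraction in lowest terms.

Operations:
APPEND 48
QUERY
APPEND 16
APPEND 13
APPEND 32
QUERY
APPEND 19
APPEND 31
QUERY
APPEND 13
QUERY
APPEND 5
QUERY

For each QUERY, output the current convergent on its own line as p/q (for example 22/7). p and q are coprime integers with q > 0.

48/1
322209/6704
190414705/3961839
2481523181/51631492
12598030610/262119299

APPEND 48: p_0 = 48·1 + 0 = 48, q_0 = 48·0 + 1 = 1 → 48/1
APPEND 16: p_1 = 16·48 + 1 = 769, q_1 = 16·1 + 0 = 16 → 769/16
APPEND 13: p_2 = 13·769 + 48 = 10045, q_2 = 13·16 + 1 = 209 → 10045/209
APPEND 32: p_3 = 32·10045 + 769 = 322209, q_3 = 32·209 + 16 = 6704 → 322209/6704
APPEND 19: p_4 = 19·322209 + 10045 = 6132016, q_4 = 19·6704 + 209 = 127585 → 6132016/127585
APPEND 31: p_5 = 31·6132016 + 322209 = 190414705, q_5 = 31·127585 + 6704 = 3961839 → 190414705/3961839
APPEND 13: p_6 = 13·190414705 + 6132016 = 2481523181, q_6 = 13·3961839 + 127585 = 51631492 → 2481523181/51631492
APPEND 5: p_7 = 5·2481523181 + 190414705 = 12598030610, q_7 = 5·51631492 + 3961839 = 262119299 → 12598030610/262119299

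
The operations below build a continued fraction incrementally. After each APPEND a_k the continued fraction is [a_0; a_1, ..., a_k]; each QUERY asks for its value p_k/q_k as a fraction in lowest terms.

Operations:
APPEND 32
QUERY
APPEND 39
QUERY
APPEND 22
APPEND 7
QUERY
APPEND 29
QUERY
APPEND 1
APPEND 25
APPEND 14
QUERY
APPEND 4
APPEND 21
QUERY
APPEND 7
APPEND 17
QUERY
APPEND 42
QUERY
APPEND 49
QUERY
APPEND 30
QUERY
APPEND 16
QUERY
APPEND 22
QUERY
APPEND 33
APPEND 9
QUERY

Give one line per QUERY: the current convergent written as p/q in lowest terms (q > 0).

32/1
1249/39
193819/6052
5648261/176367
2129645734/66498207
184205592871/5751821277
22252065958869/694820957630
935884879705792/29223013699069
45880611171542677/1432622492212011
1377354220025986102/43007897780059399
22083548131587320309/689558986973162395
487215413114947032900/15213305611189632089
145388945041438501686981/4539771103017268824077

APPEND 32: p_0 = 32·1 + 0 = 32, q_0 = 32·0 + 1 = 1 → 32/1
APPEND 39: p_1 = 39·32 + 1 = 1249, q_1 = 39·1 + 0 = 39 → 1249/39
APPEND 22: p_2 = 22·1249 + 32 = 27510, q_2 = 22·39 + 1 = 859 → 27510/859
APPEND 7: p_3 = 7·27510 + 1249 = 193819, q_3 = 7·859 + 39 = 6052 → 193819/6052
APPEND 29: p_4 = 29·193819 + 27510 = 5648261, q_4 = 29·6052 + 859 = 176367 → 5648261/176367
APPEND 1: p_5 = 1·5648261 + 193819 = 5842080, q_5 = 1·176367 + 6052 = 182419 → 5842080/182419
APPEND 25: p_6 = 25·5842080 + 5648261 = 151700261, q_6 = 25·182419 + 176367 = 4736842 → 151700261/4736842
APPEND 14: p_7 = 14·151700261 + 5842080 = 2129645734, q_7 = 14·4736842 + 182419 = 66498207 → 2129645734/66498207
APPEND 4: p_8 = 4·2129645734 + 151700261 = 8670283197, q_8 = 4·66498207 + 4736842 = 270729670 → 8670283197/270729670
APPEND 21: p_9 = 21·8670283197 + 2129645734 = 184205592871, q_9 = 21·270729670 + 66498207 = 5751821277 → 184205592871/5751821277
APPEND 7: p_10 = 7·184205592871 + 8670283197 = 1298109433294, q_10 = 7·5751821277 + 270729670 = 40533478609 → 1298109433294/40533478609
APPEND 17: p_11 = 17·1298109433294 + 184205592871 = 22252065958869, q_11 = 17·40533478609 + 5751821277 = 694820957630 → 22252065958869/694820957630
APPEND 42: p_12 = 42·22252065958869 + 1298109433294 = 935884879705792, q_12 = 42·694820957630 + 40533478609 = 29223013699069 → 935884879705792/29223013699069
APPEND 49: p_13 = 49·935884879705792 + 22252065958869 = 45880611171542677, q_13 = 49·29223013699069 + 694820957630 = 1432622492212011 → 45880611171542677/1432622492212011
APPEND 30: p_14 = 30·45880611171542677 + 935884879705792 = 1377354220025986102, q_14 = 30·1432622492212011 + 29223013699069 = 43007897780059399 → 1377354220025986102/43007897780059399
APPEND 16: p_15 = 16·1377354220025986102 + 45880611171542677 = 22083548131587320309, q_15 = 16·43007897780059399 + 1432622492212011 = 689558986973162395 → 22083548131587320309/689558986973162395
APPEND 22: p_16 = 22·22083548131587320309 + 1377354220025986102 = 487215413114947032900, q_16 = 22·689558986973162395 + 43007897780059399 = 15213305611189632089 → 487215413114947032900/15213305611189632089
APPEND 33: p_17 = 33·487215413114947032900 + 22083548131587320309 = 16100192180924839406009, q_17 = 33·15213305611189632089 + 689558986973162395 = 502728644156231021332 → 16100192180924839406009/502728644156231021332
APPEND 9: p_18 = 9·16100192180924839406009 + 487215413114947032900 = 145388945041438501686981, q_18 = 9·502728644156231021332 + 15213305611189632089 = 4539771103017268824077 → 145388945041438501686981/4539771103017268824077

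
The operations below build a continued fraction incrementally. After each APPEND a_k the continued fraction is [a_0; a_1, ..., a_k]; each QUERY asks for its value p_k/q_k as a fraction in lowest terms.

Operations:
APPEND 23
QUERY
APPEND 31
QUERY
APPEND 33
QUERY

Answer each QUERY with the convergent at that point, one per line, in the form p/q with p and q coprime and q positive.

APPEND 23: p_0 = 23·1 + 0 = 23, q_0 = 23·0 + 1 = 1 → 23/1
APPEND 31: p_1 = 31·23 + 1 = 714, q_1 = 31·1 + 0 = 31 → 714/31
APPEND 33: p_2 = 33·714 + 23 = 23585, q_2 = 33·31 + 1 = 1024 → 23585/1024

23/1
714/31
23585/1024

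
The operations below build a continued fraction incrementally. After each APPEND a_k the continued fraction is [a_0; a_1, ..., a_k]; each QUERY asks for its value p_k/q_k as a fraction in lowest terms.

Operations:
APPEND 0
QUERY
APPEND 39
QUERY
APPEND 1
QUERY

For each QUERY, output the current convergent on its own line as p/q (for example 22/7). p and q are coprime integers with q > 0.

0/1
1/39
1/40

APPEND 0: p_0 = 0·1 + 0 = 0, q_0 = 0·0 + 1 = 1 → 0/1
APPEND 39: p_1 = 39·0 + 1 = 1, q_1 = 39·1 + 0 = 39 → 1/39
APPEND 1: p_2 = 1·1 + 0 = 1, q_2 = 1·39 + 1 = 40 → 1/40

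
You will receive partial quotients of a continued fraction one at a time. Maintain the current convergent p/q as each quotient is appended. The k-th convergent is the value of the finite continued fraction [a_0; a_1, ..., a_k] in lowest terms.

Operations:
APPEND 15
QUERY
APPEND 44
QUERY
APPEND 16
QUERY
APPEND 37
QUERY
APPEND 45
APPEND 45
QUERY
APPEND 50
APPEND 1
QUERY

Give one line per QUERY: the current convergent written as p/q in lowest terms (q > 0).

APPEND 15: p_0 = 15·1 + 0 = 15, q_0 = 15·0 + 1 = 1 → 15/1
APPEND 44: p_1 = 44·15 + 1 = 661, q_1 = 44·1 + 0 = 44 → 661/44
APPEND 16: p_2 = 16·661 + 15 = 10591, q_2 = 16·44 + 1 = 705 → 10591/705
APPEND 37: p_3 = 37·10591 + 661 = 392528, q_3 = 37·705 + 44 = 26129 → 392528/26129
APPEND 45: p_4 = 45·392528 + 10591 = 17674351, q_4 = 45·26129 + 705 = 1176510 → 17674351/1176510
APPEND 45: p_5 = 45·17674351 + 392528 = 795738323, q_5 = 45·1176510 + 26129 = 52969079 → 795738323/52969079
APPEND 50: p_6 = 50·795738323 + 17674351 = 39804590501, q_6 = 50·52969079 + 1176510 = 2649630460 → 39804590501/2649630460
APPEND 1: p_7 = 1·39804590501 + 795738323 = 40600328824, q_7 = 1·2649630460 + 52969079 = 2702599539 → 40600328824/2702599539

15/1
661/44
10591/705
392528/26129
795738323/52969079
40600328824/2702599539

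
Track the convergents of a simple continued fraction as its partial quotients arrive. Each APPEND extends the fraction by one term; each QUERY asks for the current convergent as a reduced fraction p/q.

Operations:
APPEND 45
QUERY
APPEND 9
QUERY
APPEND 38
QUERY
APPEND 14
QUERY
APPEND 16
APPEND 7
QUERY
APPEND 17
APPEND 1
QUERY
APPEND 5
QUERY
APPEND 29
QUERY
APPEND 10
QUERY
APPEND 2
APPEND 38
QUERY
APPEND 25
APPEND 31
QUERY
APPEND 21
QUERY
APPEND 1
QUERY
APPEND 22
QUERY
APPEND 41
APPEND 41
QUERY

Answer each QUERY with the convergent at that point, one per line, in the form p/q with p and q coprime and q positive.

APPEND 45: p_0 = 45·1 + 0 = 45, q_0 = 45·0 + 1 = 1 → 45/1
APPEND 9: p_1 = 9·45 + 1 = 406, q_1 = 9·1 + 0 = 9 → 406/9
APPEND 38: p_2 = 38·406 + 45 = 15473, q_2 = 38·9 + 1 = 343 → 15473/343
APPEND 14: p_3 = 14·15473 + 406 = 217028, q_3 = 14·343 + 9 = 4811 → 217028/4811
APPEND 16: p_4 = 16·217028 + 15473 = 3487921, q_4 = 16·4811 + 343 = 77319 → 3487921/77319
APPEND 7: p_5 = 7·3487921 + 217028 = 24632475, q_5 = 7·77319 + 4811 = 546044 → 24632475/546044
APPEND 17: p_6 = 17·24632475 + 3487921 = 422239996, q_6 = 17·546044 + 77319 = 9360067 → 422239996/9360067
APPEND 1: p_7 = 1·422239996 + 24632475 = 446872471, q_7 = 1·9360067 + 546044 = 9906111 → 446872471/9906111
APPEND 5: p_8 = 5·446872471 + 422239996 = 2656602351, q_8 = 5·9906111 + 9360067 = 58890622 → 2656602351/58890622
APPEND 29: p_9 = 29·2656602351 + 446872471 = 77488340650, q_9 = 29·58890622 + 9906111 = 1717734149 → 77488340650/1717734149
APPEND 10: p_10 = 10·77488340650 + 2656602351 = 777540008851, q_10 = 10·1717734149 + 58890622 = 17236232112 → 777540008851/17236232112
APPEND 2: p_11 = 2·777540008851 + 77488340650 = 1632568358352, q_11 = 2·17236232112 + 1717734149 = 36190198373 → 1632568358352/36190198373
APPEND 38: p_12 = 38·1632568358352 + 777540008851 = 62815137626227, q_12 = 38·36190198373 + 17236232112 = 1392463770286 → 62815137626227/1392463770286
APPEND 25: p_13 = 25·62815137626227 + 1632568358352 = 1572011009014027, q_13 = 25·1392463770286 + 36190198373 = 34847784455523 → 1572011009014027/34847784455523
APPEND 31: p_14 = 31·1572011009014027 + 62815137626227 = 48795156417061064, q_14 = 31·34847784455523 + 1392463770286 = 1081673781891499 → 48795156417061064/1081673781891499
APPEND 21: p_15 = 21·48795156417061064 + 1572011009014027 = 1026270295767296371, q_15 = 21·1081673781891499 + 34847784455523 = 22749997204177002 → 1026270295767296371/22749997204177002
APPEND 1: p_16 = 1·1026270295767296371 + 48795156417061064 = 1075065452184357435, q_16 = 1·22749997204177002 + 1081673781891499 = 23831670986068501 → 1075065452184357435/23831670986068501
APPEND 22: p_17 = 22·1075065452184357435 + 1026270295767296371 = 24677710243823159941, q_17 = 22·23831670986068501 + 22749997204177002 = 547046758897684024 → 24677710243823159941/547046758897684024
APPEND 41: p_18 = 41·24677710243823159941 + 1075065452184357435 = 1012861185448933915016, q_18 = 41·547046758897684024 + 23831670986068501 = 22452748785791113485 → 1012861185448933915016/22452748785791113485
APPEND 41: p_19 = 41·1012861185448933915016 + 24677710243823159941 = 41551986313650113675597, q_19 = 41·22452748785791113485 + 547046758897684024 = 921109746976333336909 → 41551986313650113675597/921109746976333336909

45/1
406/9
15473/343
217028/4811
24632475/546044
446872471/9906111
2656602351/58890622
77488340650/1717734149
777540008851/17236232112
62815137626227/1392463770286
48795156417061064/1081673781891499
1026270295767296371/22749997204177002
1075065452184357435/23831670986068501
24677710243823159941/547046758897684024
41551986313650113675597/921109746976333336909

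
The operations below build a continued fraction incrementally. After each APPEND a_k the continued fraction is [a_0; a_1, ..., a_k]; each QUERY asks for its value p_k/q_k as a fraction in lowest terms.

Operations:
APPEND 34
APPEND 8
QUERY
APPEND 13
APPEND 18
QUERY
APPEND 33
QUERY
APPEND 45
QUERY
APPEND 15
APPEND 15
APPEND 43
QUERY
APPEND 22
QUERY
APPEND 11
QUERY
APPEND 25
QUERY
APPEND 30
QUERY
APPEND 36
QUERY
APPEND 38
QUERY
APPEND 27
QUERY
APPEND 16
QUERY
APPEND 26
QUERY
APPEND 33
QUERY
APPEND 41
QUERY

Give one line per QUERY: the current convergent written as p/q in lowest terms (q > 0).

APPEND 34: p_0 = 34·1 + 0 = 34, q_0 = 34·0 + 1 = 1 → 34/1
APPEND 8: p_1 = 8·34 + 1 = 273, q_1 = 8·1 + 0 = 8 → 273/8
APPEND 13: p_2 = 13·273 + 34 = 3583, q_2 = 13·8 + 1 = 105 → 3583/105
APPEND 18: p_3 = 18·3583 + 273 = 64767, q_3 = 18·105 + 8 = 1898 → 64767/1898
APPEND 33: p_4 = 33·64767 + 3583 = 2140894, q_4 = 33·1898 + 105 = 62739 → 2140894/62739
APPEND 45: p_5 = 45·2140894 + 64767 = 96404997, q_5 = 45·62739 + 1898 = 2825153 → 96404997/2825153
APPEND 15: p_6 = 15·96404997 + 2140894 = 1448215849, q_6 = 15·2825153 + 62739 = 42440034 → 1448215849/42440034
APPEND 15: p_7 = 15·1448215849 + 96404997 = 21819642732, q_7 = 15·42440034 + 2825153 = 639425663 → 21819642732/639425663
APPEND 43: p_8 = 43·21819642732 + 1448215849 = 939692853325, q_8 = 43·639425663 + 42440034 = 27537743543 → 939692853325/27537743543
APPEND 22: p_9 = 22·939692853325 + 21819642732 = 20695062415882, q_9 = 22·27537743543 + 639425663 = 606469783609 → 20695062415882/606469783609
APPEND 11: p_10 = 11·20695062415882 + 939692853325 = 228585379428027, q_10 = 11·606469783609 + 27537743543 = 6698705363242 → 228585379428027/6698705363242
APPEND 25: p_11 = 25·228585379428027 + 20695062415882 = 5735329548116557, q_11 = 25·6698705363242 + 606469783609 = 168074103864659 → 5735329548116557/168074103864659
APPEND 30: p_12 = 30·5735329548116557 + 228585379428027 = 172288471822924737, q_12 = 30·168074103864659 + 6698705363242 = 5048921821303012 → 172288471822924737/5048921821303012
APPEND 36: p_13 = 36·172288471822924737 + 5735329548116557 = 6208120315173407089, q_13 = 36·5048921821303012 + 168074103864659 = 181929259670773091 → 6208120315173407089/181929259670773091
APPEND 38: p_14 = 38·6208120315173407089 + 172288471822924737 = 236080860448412394119, q_14 = 38·181929259670773091 + 5048921821303012 = 6918360789310680470 → 236080860448412394119/6918360789310680470
APPEND 27: p_15 = 27·236080860448412394119 + 6208120315173407089 = 6380391352422308048302, q_15 = 27·6918360789310680470 + 181929259670773091 = 186977670571059145781 → 6380391352422308048302/186977670571059145781
APPEND 16: p_16 = 16·6380391352422308048302 + 236080860448412394119 = 102322342499205341166951, q_16 = 16·186977670571059145781 + 6918360789310680470 = 2998561089926257012966 → 102322342499205341166951/2998561089926257012966
APPEND 26: p_17 = 26·102322342499205341166951 + 6380391352422308048302 = 2666761296331761178389028, q_17 = 26·2998561089926257012966 + 186977670571059145781 = 78149566008653741482897 → 2666761296331761178389028/78149566008653741482897
APPEND 33: p_18 = 33·2666761296331761178389028 + 102322342499205341166951 = 88105445121447324228004875, q_18 = 33·78149566008653741482897 + 2998561089926257012966 = 2581934239375499725948567 → 88105445121447324228004875/2581934239375499725948567
APPEND 41: p_19 = 41·88105445121447324228004875 + 2666761296331761178389028 = 3614990011275672054526588903, q_19 = 41·2581934239375499725948567 + 78149566008653741482897 = 105937453380404142505374144 → 3614990011275672054526588903/105937453380404142505374144

273/8
64767/1898
2140894/62739
96404997/2825153
939692853325/27537743543
20695062415882/606469783609
228585379428027/6698705363242
5735329548116557/168074103864659
172288471822924737/5048921821303012
6208120315173407089/181929259670773091
236080860448412394119/6918360789310680470
6380391352422308048302/186977670571059145781
102322342499205341166951/2998561089926257012966
2666761296331761178389028/78149566008653741482897
88105445121447324228004875/2581934239375499725948567
3614990011275672054526588903/105937453380404142505374144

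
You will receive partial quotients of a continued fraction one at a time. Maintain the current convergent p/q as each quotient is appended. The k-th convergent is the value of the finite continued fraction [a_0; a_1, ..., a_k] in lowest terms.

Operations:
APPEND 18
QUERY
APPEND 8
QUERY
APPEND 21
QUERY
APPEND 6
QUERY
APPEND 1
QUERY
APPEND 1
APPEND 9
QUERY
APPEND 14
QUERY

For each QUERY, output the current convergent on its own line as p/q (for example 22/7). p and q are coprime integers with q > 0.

APPEND 18: p_0 = 18·1 + 0 = 18, q_0 = 18·0 + 1 = 1 → 18/1
APPEND 8: p_1 = 8·18 + 1 = 145, q_1 = 8·1 + 0 = 8 → 145/8
APPEND 21: p_2 = 21·145 + 18 = 3063, q_2 = 21·8 + 1 = 169 → 3063/169
APPEND 6: p_3 = 6·3063 + 145 = 18523, q_3 = 6·169 + 8 = 1022 → 18523/1022
APPEND 1: p_4 = 1·18523 + 3063 = 21586, q_4 = 1·1022 + 169 = 1191 → 21586/1191
APPEND 1: p_5 = 1·21586 + 18523 = 40109, q_5 = 1·1191 + 1022 = 2213 → 40109/2213
APPEND 9: p_6 = 9·40109 + 21586 = 382567, q_6 = 9·2213 + 1191 = 21108 → 382567/21108
APPEND 14: p_7 = 14·382567 + 40109 = 5396047, q_7 = 14·21108 + 2213 = 297725 → 5396047/297725

18/1
145/8
3063/169
18523/1022
21586/1191
382567/21108
5396047/297725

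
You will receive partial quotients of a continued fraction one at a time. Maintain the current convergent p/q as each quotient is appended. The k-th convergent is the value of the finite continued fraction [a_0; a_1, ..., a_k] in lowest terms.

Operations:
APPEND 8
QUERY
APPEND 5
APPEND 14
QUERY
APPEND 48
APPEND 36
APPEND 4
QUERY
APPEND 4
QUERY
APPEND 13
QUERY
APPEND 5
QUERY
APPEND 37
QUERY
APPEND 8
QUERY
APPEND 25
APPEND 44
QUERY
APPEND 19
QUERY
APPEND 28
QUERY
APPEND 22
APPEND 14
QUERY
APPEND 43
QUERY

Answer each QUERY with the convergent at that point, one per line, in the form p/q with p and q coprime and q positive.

APPEND 8: p_0 = 8·1 + 0 = 8, q_0 = 8·0 + 1 = 1 → 8/1
APPEND 5: p_1 = 5·8 + 1 = 41, q_1 = 5·1 + 0 = 5 → 41/5
APPEND 14: p_2 = 14·41 + 8 = 582, q_2 = 14·5 + 1 = 71 → 582/71
APPEND 48: p_3 = 48·582 + 41 = 27977, q_3 = 48·71 + 5 = 3413 → 27977/3413
APPEND 36: p_4 = 36·27977 + 582 = 1007754, q_4 = 36·3413 + 71 = 122939 → 1007754/122939
APPEND 4: p_5 = 4·1007754 + 27977 = 4058993, q_5 = 4·122939 + 3413 = 495169 → 4058993/495169
APPEND 4: p_6 = 4·4058993 + 1007754 = 17243726, q_6 = 4·495169 + 122939 = 2103615 → 17243726/2103615
APPEND 13: p_7 = 13·17243726 + 4058993 = 228227431, q_7 = 13·2103615 + 495169 = 27842164 → 228227431/27842164
APPEND 5: p_8 = 5·228227431 + 17243726 = 1158380881, q_8 = 5·27842164 + 2103615 = 141314435 → 1158380881/141314435
APPEND 37: p_9 = 37·1158380881 + 228227431 = 43088320028, q_9 = 37·141314435 + 27842164 = 5256476259 → 43088320028/5256476259
APPEND 8: p_10 = 8·43088320028 + 1158380881 = 345864941105, q_10 = 8·5256476259 + 141314435 = 42193124507 → 345864941105/42193124507
APPEND 25: p_11 = 25·345864941105 + 43088320028 = 8689711847653, q_11 = 25·42193124507 + 5256476259 = 1060084588934 → 8689711847653/1060084588934
APPEND 44: p_12 = 44·8689711847653 + 345864941105 = 382693186237837, q_12 = 44·1060084588934 + 42193124507 = 46685915037603 → 382693186237837/46685915037603
APPEND 19: p_13 = 19·382693186237837 + 8689711847653 = 7279860250366556, q_13 = 19·46685915037603 + 1060084588934 = 888092470303391 → 7279860250366556/888092470303391
APPEND 28: p_14 = 28·7279860250366556 + 382693186237837 = 204218780196501405, q_14 = 28·888092470303391 + 46685915037603 = 24913275083532551 → 204218780196501405/24913275083532551
APPEND 22: p_15 = 22·204218780196501405 + 7279860250366556 = 4500093024573397466, q_15 = 22·24913275083532551 + 888092470303391 = 548980144308019513 → 4500093024573397466/548980144308019513
APPEND 14: p_16 = 14·4500093024573397466 + 204218780196501405 = 63205521124224065929, q_16 = 14·548980144308019513 + 24913275083532551 = 7710635295395805733 → 63205521124224065929/7710635295395805733
APPEND 43: p_17 = 43·63205521124224065929 + 4500093024573397466 = 2722337501366208232413, q_17 = 43·7710635295395805733 + 548980144308019513 = 332106297846327666032 → 2722337501366208232413/332106297846327666032

8/1
582/71
4058993/495169
17243726/2103615
228227431/27842164
1158380881/141314435
43088320028/5256476259
345864941105/42193124507
382693186237837/46685915037603
7279860250366556/888092470303391
204218780196501405/24913275083532551
63205521124224065929/7710635295395805733
2722337501366208232413/332106297846327666032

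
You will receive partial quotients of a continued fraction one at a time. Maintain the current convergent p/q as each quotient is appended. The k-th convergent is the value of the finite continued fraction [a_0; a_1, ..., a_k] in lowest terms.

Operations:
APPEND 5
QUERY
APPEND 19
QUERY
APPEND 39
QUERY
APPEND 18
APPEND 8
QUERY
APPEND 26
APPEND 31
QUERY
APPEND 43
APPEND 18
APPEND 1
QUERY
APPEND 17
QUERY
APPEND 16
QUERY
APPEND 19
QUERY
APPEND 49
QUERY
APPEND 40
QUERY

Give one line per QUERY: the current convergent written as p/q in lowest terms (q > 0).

APPEND 5: p_0 = 5·1 + 0 = 5, q_0 = 5·0 + 1 = 1 → 5/1
APPEND 19: p_1 = 19·5 + 1 = 96, q_1 = 19·1 + 0 = 19 → 96/19
APPEND 39: p_2 = 39·96 + 5 = 3749, q_2 = 39·19 + 1 = 742 → 3749/742
APPEND 18: p_3 = 18·3749 + 96 = 67578, q_3 = 18·742 + 19 = 13375 → 67578/13375
APPEND 8: p_4 = 8·67578 + 3749 = 544373, q_4 = 8·13375 + 742 = 107742 → 544373/107742
APPEND 26: p_5 = 26·544373 + 67578 = 14221276, q_5 = 26·107742 + 13375 = 2814667 → 14221276/2814667
APPEND 31: p_6 = 31·14221276 + 544373 = 441403929, q_6 = 31·2814667 + 107742 = 87362419 → 441403929/87362419
APPEND 43: p_7 = 43·441403929 + 14221276 = 18994590223, q_7 = 43·87362419 + 2814667 = 3759398684 → 18994590223/3759398684
APPEND 18: p_8 = 18·18994590223 + 441403929 = 342344027943, q_8 = 18·3759398684 + 87362419 = 67756538731 → 342344027943/67756538731
APPEND 1: p_9 = 1·342344027943 + 18994590223 = 361338618166, q_9 = 1·67756538731 + 3759398684 = 71515937415 → 361338618166/71515937415
APPEND 17: p_10 = 17·361338618166 + 342344027943 = 6485100536765, q_10 = 17·71515937415 + 67756538731 = 1283527474786 → 6485100536765/1283527474786
APPEND 16: p_11 = 16·6485100536765 + 361338618166 = 104122947206406, q_11 = 16·1283527474786 + 71515937415 = 20607955533991 → 104122947206406/20607955533991
APPEND 19: p_12 = 19·104122947206406 + 6485100536765 = 1984821097458479, q_12 = 19·20607955533991 + 1283527474786 = 392834682620615 → 1984821097458479/392834682620615
APPEND 49: p_13 = 49·1984821097458479 + 104122947206406 = 97360356722671877, q_13 = 49·392834682620615 + 20607955533991 = 19269507403944126 → 97360356722671877/19269507403944126
APPEND 40: p_14 = 40·97360356722671877 + 1984821097458479 = 3896399090004333559, q_14 = 40·19269507403944126 + 392834682620615 = 771173130840385655 → 3896399090004333559/771173130840385655

5/1
96/19
3749/742
544373/107742
441403929/87362419
361338618166/71515937415
6485100536765/1283527474786
104122947206406/20607955533991
1984821097458479/392834682620615
97360356722671877/19269507403944126
3896399090004333559/771173130840385655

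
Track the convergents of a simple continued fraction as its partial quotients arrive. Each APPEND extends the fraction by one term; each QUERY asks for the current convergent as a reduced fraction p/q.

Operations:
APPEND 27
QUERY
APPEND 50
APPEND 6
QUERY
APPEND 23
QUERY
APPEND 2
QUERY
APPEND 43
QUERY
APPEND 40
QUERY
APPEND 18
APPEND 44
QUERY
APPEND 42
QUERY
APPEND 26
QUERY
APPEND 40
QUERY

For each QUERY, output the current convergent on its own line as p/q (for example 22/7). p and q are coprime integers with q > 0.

27/1
8133/301
188410/6973
384953/14247
16741389/619594
670040513/24798007
532078747925/19692081687
22359384883473/827514414574
581876085718223/21535066860611
23297402813612393/862230188839014

APPEND 27: p_0 = 27·1 + 0 = 27, q_0 = 27·0 + 1 = 1 → 27/1
APPEND 50: p_1 = 50·27 + 1 = 1351, q_1 = 50·1 + 0 = 50 → 1351/50
APPEND 6: p_2 = 6·1351 + 27 = 8133, q_2 = 6·50 + 1 = 301 → 8133/301
APPEND 23: p_3 = 23·8133 + 1351 = 188410, q_3 = 23·301 + 50 = 6973 → 188410/6973
APPEND 2: p_4 = 2·188410 + 8133 = 384953, q_4 = 2·6973 + 301 = 14247 → 384953/14247
APPEND 43: p_5 = 43·384953 + 188410 = 16741389, q_5 = 43·14247 + 6973 = 619594 → 16741389/619594
APPEND 40: p_6 = 40·16741389 + 384953 = 670040513, q_6 = 40·619594 + 14247 = 24798007 → 670040513/24798007
APPEND 18: p_7 = 18·670040513 + 16741389 = 12077470623, q_7 = 18·24798007 + 619594 = 446983720 → 12077470623/446983720
APPEND 44: p_8 = 44·12077470623 + 670040513 = 532078747925, q_8 = 44·446983720 + 24798007 = 19692081687 → 532078747925/19692081687
APPEND 42: p_9 = 42·532078747925 + 12077470623 = 22359384883473, q_9 = 42·19692081687 + 446983720 = 827514414574 → 22359384883473/827514414574
APPEND 26: p_10 = 26·22359384883473 + 532078747925 = 581876085718223, q_10 = 26·827514414574 + 19692081687 = 21535066860611 → 581876085718223/21535066860611
APPEND 40: p_11 = 40·581876085718223 + 22359384883473 = 23297402813612393, q_11 = 40·21535066860611 + 827514414574 = 862230188839014 → 23297402813612393/862230188839014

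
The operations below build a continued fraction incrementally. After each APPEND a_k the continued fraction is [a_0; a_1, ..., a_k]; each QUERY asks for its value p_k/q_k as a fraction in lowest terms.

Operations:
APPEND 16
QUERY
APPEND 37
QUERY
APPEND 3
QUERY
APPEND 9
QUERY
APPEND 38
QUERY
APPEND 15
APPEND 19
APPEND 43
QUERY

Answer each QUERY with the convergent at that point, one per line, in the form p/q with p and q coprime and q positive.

16/1
593/37
1795/112
16748/1045
638219/39822
7872090411/491183096

APPEND 16: p_0 = 16·1 + 0 = 16, q_0 = 16·0 + 1 = 1 → 16/1
APPEND 37: p_1 = 37·16 + 1 = 593, q_1 = 37·1 + 0 = 37 → 593/37
APPEND 3: p_2 = 3·593 + 16 = 1795, q_2 = 3·37 + 1 = 112 → 1795/112
APPEND 9: p_3 = 9·1795 + 593 = 16748, q_3 = 9·112 + 37 = 1045 → 16748/1045
APPEND 38: p_4 = 38·16748 + 1795 = 638219, q_4 = 38·1045 + 112 = 39822 → 638219/39822
APPEND 15: p_5 = 15·638219 + 16748 = 9590033, q_5 = 15·39822 + 1045 = 598375 → 9590033/598375
APPEND 19: p_6 = 19·9590033 + 638219 = 182848846, q_6 = 19·598375 + 39822 = 11408947 → 182848846/11408947
APPEND 43: p_7 = 43·182848846 + 9590033 = 7872090411, q_7 = 43·11408947 + 598375 = 491183096 → 7872090411/491183096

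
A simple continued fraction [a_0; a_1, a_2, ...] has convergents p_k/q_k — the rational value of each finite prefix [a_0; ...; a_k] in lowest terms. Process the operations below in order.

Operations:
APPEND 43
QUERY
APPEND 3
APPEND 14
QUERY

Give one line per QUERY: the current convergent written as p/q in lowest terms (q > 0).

43/1
1863/43

APPEND 43: p_0 = 43·1 + 0 = 43, q_0 = 43·0 + 1 = 1 → 43/1
APPEND 3: p_1 = 3·43 + 1 = 130, q_1 = 3·1 + 0 = 3 → 130/3
APPEND 14: p_2 = 14·130 + 43 = 1863, q_2 = 14·3 + 1 = 43 → 1863/43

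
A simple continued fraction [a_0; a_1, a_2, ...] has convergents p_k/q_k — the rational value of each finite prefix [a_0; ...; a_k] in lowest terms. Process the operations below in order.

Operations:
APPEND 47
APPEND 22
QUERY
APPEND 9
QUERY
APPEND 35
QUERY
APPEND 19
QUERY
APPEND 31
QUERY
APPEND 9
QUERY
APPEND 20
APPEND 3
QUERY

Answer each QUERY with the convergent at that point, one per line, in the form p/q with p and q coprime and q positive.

1035/22
9362/199
328705/6987
6254757/132952
194226172/4128499
1754290305/37289443
107594387121/2287041520

APPEND 47: p_0 = 47·1 + 0 = 47, q_0 = 47·0 + 1 = 1 → 47/1
APPEND 22: p_1 = 22·47 + 1 = 1035, q_1 = 22·1 + 0 = 22 → 1035/22
APPEND 9: p_2 = 9·1035 + 47 = 9362, q_2 = 9·22 + 1 = 199 → 9362/199
APPEND 35: p_3 = 35·9362 + 1035 = 328705, q_3 = 35·199 + 22 = 6987 → 328705/6987
APPEND 19: p_4 = 19·328705 + 9362 = 6254757, q_4 = 19·6987 + 199 = 132952 → 6254757/132952
APPEND 31: p_5 = 31·6254757 + 328705 = 194226172, q_5 = 31·132952 + 6987 = 4128499 → 194226172/4128499
APPEND 9: p_6 = 9·194226172 + 6254757 = 1754290305, q_6 = 9·4128499 + 132952 = 37289443 → 1754290305/37289443
APPEND 20: p_7 = 20·1754290305 + 194226172 = 35280032272, q_7 = 20·37289443 + 4128499 = 749917359 → 35280032272/749917359
APPEND 3: p_8 = 3·35280032272 + 1754290305 = 107594387121, q_8 = 3·749917359 + 37289443 = 2287041520 → 107594387121/2287041520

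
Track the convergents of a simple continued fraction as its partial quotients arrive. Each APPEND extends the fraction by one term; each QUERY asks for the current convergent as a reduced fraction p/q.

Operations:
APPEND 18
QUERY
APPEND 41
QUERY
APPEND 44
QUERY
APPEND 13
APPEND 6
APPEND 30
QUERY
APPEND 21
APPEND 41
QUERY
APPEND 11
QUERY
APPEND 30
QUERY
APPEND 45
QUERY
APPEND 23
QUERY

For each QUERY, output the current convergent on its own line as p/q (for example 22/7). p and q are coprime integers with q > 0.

18/1
739/41
32534/1805
77662281/4308736
67050445642/3719986913
739188384583/41010482340
22242701983132/1234034457113
1001660777625523/55572561052425
23060440587370161/1279402938662888

APPEND 18: p_0 = 18·1 + 0 = 18, q_0 = 18·0 + 1 = 1 → 18/1
APPEND 41: p_1 = 41·18 + 1 = 739, q_1 = 41·1 + 0 = 41 → 739/41
APPEND 44: p_2 = 44·739 + 18 = 32534, q_2 = 44·41 + 1 = 1805 → 32534/1805
APPEND 13: p_3 = 13·32534 + 739 = 423681, q_3 = 13·1805 + 41 = 23506 → 423681/23506
APPEND 6: p_4 = 6·423681 + 32534 = 2574620, q_4 = 6·23506 + 1805 = 142841 → 2574620/142841
APPEND 30: p_5 = 30·2574620 + 423681 = 77662281, q_5 = 30·142841 + 23506 = 4308736 → 77662281/4308736
APPEND 21: p_6 = 21·77662281 + 2574620 = 1633482521, q_6 = 21·4308736 + 142841 = 90626297 → 1633482521/90626297
APPEND 41: p_7 = 41·1633482521 + 77662281 = 67050445642, q_7 = 41·90626297 + 4308736 = 3719986913 → 67050445642/3719986913
APPEND 11: p_8 = 11·67050445642 + 1633482521 = 739188384583, q_8 = 11·3719986913 + 90626297 = 41010482340 → 739188384583/41010482340
APPEND 30: p_9 = 30·739188384583 + 67050445642 = 22242701983132, q_9 = 30·41010482340 + 3719986913 = 1234034457113 → 22242701983132/1234034457113
APPEND 45: p_10 = 45·22242701983132 + 739188384583 = 1001660777625523, q_10 = 45·1234034457113 + 41010482340 = 55572561052425 → 1001660777625523/55572561052425
APPEND 23: p_11 = 23·1001660777625523 + 22242701983132 = 23060440587370161, q_11 = 23·55572561052425 + 1234034457113 = 1279402938662888 → 23060440587370161/1279402938662888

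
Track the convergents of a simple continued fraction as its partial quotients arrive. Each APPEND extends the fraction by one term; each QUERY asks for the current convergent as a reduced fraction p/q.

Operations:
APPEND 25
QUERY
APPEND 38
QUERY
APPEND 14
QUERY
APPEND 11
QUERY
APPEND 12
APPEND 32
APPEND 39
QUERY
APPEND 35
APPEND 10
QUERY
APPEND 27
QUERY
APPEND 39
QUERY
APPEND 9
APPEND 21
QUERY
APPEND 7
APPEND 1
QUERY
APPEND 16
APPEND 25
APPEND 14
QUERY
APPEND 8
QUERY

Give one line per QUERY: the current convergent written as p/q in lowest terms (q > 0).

25/1
951/38
13339/533
147680/5901
2235847771/89340044
785355404101/31381244854
21282907866360/850422801539
830818762192141/33197870504875
158302505881700350/6325454274758569
1273918698821198429/50903265455413966
7563743558085110980999/302232196238390672927
61048680267731675869996/2439384224634262768707

APPEND 25: p_0 = 25·1 + 0 = 25, q_0 = 25·0 + 1 = 1 → 25/1
APPEND 38: p_1 = 38·25 + 1 = 951, q_1 = 38·1 + 0 = 38 → 951/38
APPEND 14: p_2 = 14·951 + 25 = 13339, q_2 = 14·38 + 1 = 533 → 13339/533
APPEND 11: p_3 = 11·13339 + 951 = 147680, q_3 = 11·533 + 38 = 5901 → 147680/5901
APPEND 12: p_4 = 12·147680 + 13339 = 1785499, q_4 = 12·5901 + 533 = 71345 → 1785499/71345
APPEND 32: p_5 = 32·1785499 + 147680 = 57283648, q_5 = 32·71345 + 5901 = 2288941 → 57283648/2288941
APPEND 39: p_6 = 39·57283648 + 1785499 = 2235847771, q_6 = 39·2288941 + 71345 = 89340044 → 2235847771/89340044
APPEND 35: p_7 = 35·2235847771 + 57283648 = 78311955633, q_7 = 35·89340044 + 2288941 = 3129190481 → 78311955633/3129190481
APPEND 10: p_8 = 10·78311955633 + 2235847771 = 785355404101, q_8 = 10·3129190481 + 89340044 = 31381244854 → 785355404101/31381244854
APPEND 27: p_9 = 27·785355404101 + 78311955633 = 21282907866360, q_9 = 27·31381244854 + 3129190481 = 850422801539 → 21282907866360/850422801539
APPEND 39: p_10 = 39·21282907866360 + 785355404101 = 830818762192141, q_10 = 39·850422801539 + 31381244854 = 33197870504875 → 830818762192141/33197870504875
APPEND 9: p_11 = 9·830818762192141 + 21282907866360 = 7498651767595629, q_11 = 9·33197870504875 + 850422801539 = 299631257345414 → 7498651767595629/299631257345414
APPEND 21: p_12 = 21·7498651767595629 + 830818762192141 = 158302505881700350, q_12 = 21·299631257345414 + 33197870504875 = 6325454274758569 → 158302505881700350/6325454274758569
APPEND 7: p_13 = 7·158302505881700350 + 7498651767595629 = 1115616192939498079, q_13 = 7·6325454274758569 + 299631257345414 = 44577811180655397 → 1115616192939498079/44577811180655397
APPEND 1: p_14 = 1·1115616192939498079 + 158302505881700350 = 1273918698821198429, q_14 = 1·44577811180655397 + 6325454274758569 = 50903265455413966 → 1273918698821198429/50903265455413966
APPEND 16: p_15 = 16·1273918698821198429 + 1115616192939498079 = 21498315374078672943, q_15 = 16·50903265455413966 + 44577811180655397 = 859030058467278853 → 21498315374078672943/859030058467278853
APPEND 25: p_16 = 25·21498315374078672943 + 1273918698821198429 = 538731803050788022004, q_16 = 25·859030058467278853 + 50903265455413966 = 21526654727137385291 → 538731803050788022004/21526654727137385291
APPEND 14: p_17 = 14·538731803050788022004 + 21498315374078672943 = 7563743558085110980999, q_17 = 14·21526654727137385291 + 859030058467278853 = 302232196238390672927 → 7563743558085110980999/302232196238390672927
APPEND 8: p_18 = 8·7563743558085110980999 + 538731803050788022004 = 61048680267731675869996, q_18 = 8·302232196238390672927 + 21526654727137385291 = 2439384224634262768707 → 61048680267731675869996/2439384224634262768707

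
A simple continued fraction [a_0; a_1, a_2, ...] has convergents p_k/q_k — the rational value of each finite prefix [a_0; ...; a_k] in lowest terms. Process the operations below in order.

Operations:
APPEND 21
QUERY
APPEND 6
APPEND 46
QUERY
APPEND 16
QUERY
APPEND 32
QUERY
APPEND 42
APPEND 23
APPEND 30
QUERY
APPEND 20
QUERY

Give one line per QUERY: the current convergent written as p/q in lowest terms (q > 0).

APPEND 21: p_0 = 21·1 + 0 = 21, q_0 = 21·0 + 1 = 1 → 21/1
APPEND 6: p_1 = 6·21 + 1 = 127, q_1 = 6·1 + 0 = 6 → 127/6
APPEND 46: p_2 = 46·127 + 21 = 5863, q_2 = 46·6 + 1 = 277 → 5863/277
APPEND 16: p_3 = 16·5863 + 127 = 93935, q_3 = 16·277 + 6 = 4438 → 93935/4438
APPEND 32: p_4 = 32·93935 + 5863 = 3011783, q_4 = 32·4438 + 277 = 142293 → 3011783/142293
APPEND 42: p_5 = 42·3011783 + 93935 = 126588821, q_5 = 42·142293 + 4438 = 5980744 → 126588821/5980744
APPEND 23: p_6 = 23·126588821 + 3011783 = 2914554666, q_6 = 23·5980744 + 142293 = 137699405 → 2914554666/137699405
APPEND 30: p_7 = 30·2914554666 + 126588821 = 87563228801, q_7 = 30·137699405 + 5980744 = 4136962894 → 87563228801/4136962894
APPEND 20: p_8 = 20·87563228801 + 2914554666 = 1754179130686, q_8 = 20·4136962894 + 137699405 = 82876957285 → 1754179130686/82876957285

21/1
5863/277
93935/4438
3011783/142293
87563228801/4136962894
1754179130686/82876957285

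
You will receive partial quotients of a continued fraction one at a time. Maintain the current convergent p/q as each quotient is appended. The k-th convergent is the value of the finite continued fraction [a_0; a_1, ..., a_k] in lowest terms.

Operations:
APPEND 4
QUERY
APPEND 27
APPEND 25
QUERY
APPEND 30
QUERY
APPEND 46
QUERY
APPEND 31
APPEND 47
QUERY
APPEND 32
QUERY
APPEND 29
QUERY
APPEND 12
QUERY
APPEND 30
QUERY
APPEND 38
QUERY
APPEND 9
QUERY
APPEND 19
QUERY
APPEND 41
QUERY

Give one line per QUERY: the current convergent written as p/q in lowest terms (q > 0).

APPEND 4: p_0 = 4·1 + 0 = 4, q_0 = 4·0 + 1 = 1 → 4/1
APPEND 27: p_1 = 27·4 + 1 = 109, q_1 = 27·1 + 0 = 27 → 109/27
APPEND 25: p_2 = 25·109 + 4 = 2729, q_2 = 25·27 + 1 = 676 → 2729/676
APPEND 30: p_3 = 30·2729 + 109 = 81979, q_3 = 30·676 + 27 = 20307 → 81979/20307
APPEND 46: p_4 = 46·81979 + 2729 = 3773763, q_4 = 46·20307 + 676 = 934798 → 3773763/934798
APPEND 31: p_5 = 31·3773763 + 81979 = 117068632, q_5 = 31·934798 + 20307 = 28999045 → 117068632/28999045
APPEND 47: p_6 = 47·117068632 + 3773763 = 5505999467, q_6 = 47·28999045 + 934798 = 1363889913 → 5505999467/1363889913
APPEND 32: p_7 = 32·5505999467 + 117068632 = 176309051576, q_7 = 32·1363889913 + 28999045 = 43673476261 → 176309051576/43673476261
APPEND 29: p_8 = 29·176309051576 + 5505999467 = 5118468495171, q_8 = 29·43673476261 + 1363889913 = 1267894701482 → 5118468495171/1267894701482
APPEND 12: p_9 = 12·5118468495171 + 176309051576 = 61597930993628, q_9 = 12·1267894701482 + 43673476261 = 15258409894045 → 61597930993628/15258409894045
APPEND 30: p_10 = 30·61597930993628 + 5118468495171 = 1853056398304011, q_10 = 30·15258409894045 + 1267894701482 = 459020191522832 → 1853056398304011/459020191522832
APPEND 38: p_11 = 38·1853056398304011 + 61597930993628 = 70477741066546046, q_11 = 38·459020191522832 + 15258409894045 = 17458025687761661 → 70477741066546046/17458025687761661
APPEND 9: p_12 = 9·70477741066546046 + 1853056398304011 = 636152725997218425, q_12 = 9·17458025687761661 + 459020191522832 = 157581251381377781 → 636152725997218425/157581251381377781
APPEND 19: p_13 = 19·636152725997218425 + 70477741066546046 = 12157379535013696121, q_13 = 19·157581251381377781 + 17458025687761661 = 3011501801933939500 → 12157379535013696121/3011501801933939500
APPEND 41: p_14 = 41·12157379535013696121 + 636152725997218425 = 499088713661558759386, q_14 = 41·3011501801933939500 + 157581251381377781 = 123629155130672897281 → 499088713661558759386/123629155130672897281

4/1
2729/676
81979/20307
3773763/934798
5505999467/1363889913
176309051576/43673476261
5118468495171/1267894701482
61597930993628/15258409894045
1853056398304011/459020191522832
70477741066546046/17458025687761661
636152725997218425/157581251381377781
12157379535013696121/3011501801933939500
499088713661558759386/123629155130672897281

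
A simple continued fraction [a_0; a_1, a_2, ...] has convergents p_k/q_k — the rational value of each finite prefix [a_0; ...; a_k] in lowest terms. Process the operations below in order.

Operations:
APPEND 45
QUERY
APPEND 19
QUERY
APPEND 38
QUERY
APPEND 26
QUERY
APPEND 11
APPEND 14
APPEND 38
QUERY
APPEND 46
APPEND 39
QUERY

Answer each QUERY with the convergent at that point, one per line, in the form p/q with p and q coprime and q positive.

45/1
856/19
32573/723
847754/18817
5019957763/111424476
9015966642373/200121077943

APPEND 45: p_0 = 45·1 + 0 = 45, q_0 = 45·0 + 1 = 1 → 45/1
APPEND 19: p_1 = 19·45 + 1 = 856, q_1 = 19·1 + 0 = 19 → 856/19
APPEND 38: p_2 = 38·856 + 45 = 32573, q_2 = 38·19 + 1 = 723 → 32573/723
APPEND 26: p_3 = 26·32573 + 856 = 847754, q_3 = 26·723 + 19 = 18817 → 847754/18817
APPEND 11: p_4 = 11·847754 + 32573 = 9357867, q_4 = 11·18817 + 723 = 207710 → 9357867/207710
APPEND 14: p_5 = 14·9357867 + 847754 = 131857892, q_5 = 14·207710 + 18817 = 2926757 → 131857892/2926757
APPEND 38: p_6 = 38·131857892 + 9357867 = 5019957763, q_6 = 38·2926757 + 207710 = 111424476 → 5019957763/111424476
APPEND 46: p_7 = 46·5019957763 + 131857892 = 231049914990, q_7 = 46·111424476 + 2926757 = 5128452653 → 231049914990/5128452653
APPEND 39: p_8 = 39·231049914990 + 5019957763 = 9015966642373, q_8 = 39·5128452653 + 111424476 = 200121077943 → 9015966642373/200121077943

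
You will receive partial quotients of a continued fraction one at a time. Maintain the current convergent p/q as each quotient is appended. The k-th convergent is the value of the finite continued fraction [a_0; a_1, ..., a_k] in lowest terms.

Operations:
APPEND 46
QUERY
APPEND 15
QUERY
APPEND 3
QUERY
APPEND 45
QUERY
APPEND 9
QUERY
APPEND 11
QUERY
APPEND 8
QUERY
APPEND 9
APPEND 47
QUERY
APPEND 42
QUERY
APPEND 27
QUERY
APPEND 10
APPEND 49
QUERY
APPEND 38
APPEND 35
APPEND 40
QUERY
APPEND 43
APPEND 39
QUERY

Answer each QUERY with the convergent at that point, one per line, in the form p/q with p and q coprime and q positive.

APPEND 46: p_0 = 46·1 + 0 = 46, q_0 = 46·0 + 1 = 1 → 46/1
APPEND 15: p_1 = 15·46 + 1 = 691, q_1 = 15·1 + 0 = 15 → 691/15
APPEND 3: p_2 = 3·691 + 46 = 2119, q_2 = 3·15 + 1 = 46 → 2119/46
APPEND 45: p_3 = 45·2119 + 691 = 96046, q_3 = 45·46 + 15 = 2085 → 96046/2085
APPEND 9: p_4 = 9·96046 + 2119 = 866533, q_4 = 9·2085 + 46 = 18811 → 866533/18811
APPEND 11: p_5 = 11·866533 + 96046 = 9627909, q_5 = 11·18811 + 2085 = 209006 → 9627909/209006
APPEND 8: p_6 = 8·9627909 + 866533 = 77889805, q_6 = 8·209006 + 18811 = 1690859 → 77889805/1690859
APPEND 9: p_7 = 9·77889805 + 9627909 = 710636154, q_7 = 9·1690859 + 209006 = 15426737 → 710636154/15426737
APPEND 47: p_8 = 47·710636154 + 77889805 = 33477789043, q_8 = 47·15426737 + 1690859 = 726747498 → 33477789043/726747498
APPEND 42: p_9 = 42·33477789043 + 710636154 = 1406777775960, q_9 = 42·726747498 + 15426737 = 30538821653 → 1406777775960/30538821653
APPEND 27: p_10 = 27·1406777775960 + 33477789043 = 38016477739963, q_10 = 27·30538821653 + 726747498 = 825274932129 → 38016477739963/825274932129
APPEND 10: p_11 = 10·38016477739963 + 1406777775960 = 381571555175590, q_11 = 10·825274932129 + 30538821653 = 8283288142943 → 381571555175590/8283288142943
APPEND 49: p_12 = 49·381571555175590 + 38016477739963 = 18735022681343873, q_12 = 49·8283288142943 + 825274932129 = 406706393936336 → 18735022681343873/406706393936336
APPEND 38: p_13 = 38·18735022681343873 + 381571555175590 = 712312433446242764, q_13 = 38·406706393936336 + 8283288142943 = 15463126257723711 → 712312433446242764/15463126257723711
APPEND 35: p_14 = 35·712312433446242764 + 18735022681343873 = 24949670193299840613, q_14 = 35·15463126257723711 + 406706393936336 = 541616125414266221 → 24949670193299840613/541616125414266221
APPEND 40: p_15 = 40·24949670193299840613 + 712312433446242764 = 998699120165439867284, q_15 = 40·541616125414266221 + 15463126257723711 = 21680108142828372551 → 998699120165439867284/21680108142828372551
APPEND 43: p_16 = 43·998699120165439867284 + 24949670193299840613 = 42969011837307214133825, q_16 = 43·21680108142828372551 + 541616125414266221 = 932786266267034285914 → 42969011837307214133825/932786266267034285914
APPEND 39: p_17 = 39·42969011837307214133825 + 998699120165439867284 = 1676790160775146791086459, q_17 = 39·932786266267034285914 + 21680108142828372551 = 36400344492557165523197 → 1676790160775146791086459/36400344492557165523197

46/1
691/15
2119/46
96046/2085
866533/18811
9627909/209006
77889805/1690859
33477789043/726747498
1406777775960/30538821653
38016477739963/825274932129
18735022681343873/406706393936336
998699120165439867284/21680108142828372551
1676790160775146791086459/36400344492557165523197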